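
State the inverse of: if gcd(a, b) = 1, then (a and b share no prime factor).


The inverse of (P → Q) is (¬P → ¬Q). It is equivalent to the converse, not to the original.
Here P = 'gcd(a, b) = 1' and Q = '(a and b share no prime factor)'.

If not (gcd(a, b) = 1), then not ((a and b share no prime factor)).


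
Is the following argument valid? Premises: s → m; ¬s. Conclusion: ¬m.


This is denying the antecedent (fallacy). There exist truth assignments where the premises are all true but the conclusion is false.

Invalid.


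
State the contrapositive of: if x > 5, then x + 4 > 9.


The contrapositive of (P → Q) is (¬Q → ¬P); it is logically equivalent to the original.
Here P = 'x > 5' and Q = 'x + 4 > 9'.

If not (x + 4 > 9), then not (x > 5).


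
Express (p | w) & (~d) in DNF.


Step 1: Distribute ∧ over ∨: (p ∨ w) ∧ (¬d) = (p ∧ (¬d)) ∨ (w ∧ (¬d)).

(p & (~d)) | (w & (~d))


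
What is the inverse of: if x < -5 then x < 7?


The inverse of (P → Q) is (¬P → ¬Q). It is equivalent to the converse, not to the original.
Here P = 'x < -5' and Q = 'x < 7'.

If not (x < -5), then not (x < 7).


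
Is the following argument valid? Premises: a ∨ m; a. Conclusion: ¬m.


This is affirming a disjunct (fallacy). There exist truth assignments where the premises are all true but the conclusion is false.

Invalid.


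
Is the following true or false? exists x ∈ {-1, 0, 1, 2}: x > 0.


Evaluate the predicate on each element: -1:False, 0:False, 1:True, 2:True.
Witness x = 1 satisfies the predicate.

True


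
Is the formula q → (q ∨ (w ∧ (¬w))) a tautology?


Build the truth table over {q, w}:
q | w | φ
---------
F | F | T
T | F | T
F | T | T
T | T | T
Every row evaluates to true.

Yes, it is a tautology.


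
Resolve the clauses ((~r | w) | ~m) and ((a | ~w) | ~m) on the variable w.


The clauses contain complementary literals w and ~w.
Resolution eliminates this pair and disjoins the remaining literals (merging duplicates).

((~m | ~r) | a)


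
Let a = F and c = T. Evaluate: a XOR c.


Exclusive or is true when exactly one operand is true.
Substitute: a=F, c=T.
F XOR T evaluates to T.

T


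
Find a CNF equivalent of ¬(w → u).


Step 1: Rewrite w → u as ¬w ∨ u.
Step 2: Negate: ¬(¬w ∨ u) = w ∧ ¬u (De Morgan + double negation).

w ∧ (¬u)


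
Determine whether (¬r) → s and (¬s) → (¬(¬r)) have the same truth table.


Compare truth tables:
r | s | φ | ψ
-------------
F | F | F | F
T | F | T | T
F | T | T | T
T | T | T | T
The columns φ and ψ agree on every row.

Yes, they are logically equivalent.


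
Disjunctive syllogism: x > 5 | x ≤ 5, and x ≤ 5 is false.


Disjunctive syllogism: from (P ∨ Q) and ¬P, infer Q.
One disjunct, 'x ≤ 5', is ruled out; the other must hold.

x > 5


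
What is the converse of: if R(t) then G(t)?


The converse of (P → Q) is (Q → P). It is not in general equivalent to the original.
Here P = 'R(t)' and Q = 'G(t)'.

If G(t), then R(t).


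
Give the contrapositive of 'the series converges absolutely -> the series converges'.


The contrapositive of (P → Q) is (¬Q → ¬P); it is logically equivalent to the original.
Here P = 'the series converges absolutely' and Q = 'the series converges'.

If not (the series converges), then not (the series converges absolutely).


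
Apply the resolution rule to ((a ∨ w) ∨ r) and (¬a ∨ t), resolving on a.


The clauses contain complementary literals a and ¬a.
Resolution eliminates this pair and disjoins the remaining literals (merging duplicates).

((w ∨ r) ∨ t)


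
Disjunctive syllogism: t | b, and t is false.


Disjunctive syllogism: from (P ∨ Q) and ¬P, infer Q.
One disjunct, 't', is ruled out; the other must hold.

b


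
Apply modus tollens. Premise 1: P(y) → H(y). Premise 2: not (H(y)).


Modus tollens: from (P → Q) and ¬Q, infer ¬P.
Q = 'H(y)' is denied; since P → Q, P must also fail.

Not (P(y)).


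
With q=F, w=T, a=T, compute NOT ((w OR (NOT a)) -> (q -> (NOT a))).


Substitute q=F, w=T, a=T:
NOT a = F
w OR (NOT a) = T OR F = T
NOT a = F
q -> (NOT a) = F -> F = T
(w OR (NOT a)) -> (q -> (NOT a)) = T -> T = T
NOT ((w OR (NOT a)) -> (q -> (NOT a))) = F

F


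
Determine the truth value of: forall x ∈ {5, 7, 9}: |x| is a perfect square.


Evaluate the predicate on each element: 5:False, 7:False, 9:True.
Counterexample x = 5 fails the predicate.

False


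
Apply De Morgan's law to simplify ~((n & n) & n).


De Morgan: the negation of a conjunction is the disjunction of the negations.
Distribute ~ across &, flipping it to |, and negate each literal.

((~n) | (~n)) | (~n)


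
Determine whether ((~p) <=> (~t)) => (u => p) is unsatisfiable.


Truth table over {p, t, u}:
p | t | u | φ
-------------
False | False | False | True
True | False | False | True
False | True | False | True
True | True | False | True
False | False | True | False
True | False | True | True
False | True | True | True
True | True | True | True
Satisfying assignment at row 1: p=False, t=False, u=False gives True.

No, it is not a contradiction.


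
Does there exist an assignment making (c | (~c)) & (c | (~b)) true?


Search for a satisfying assignment over {b, c}.
Try b=False, c=False: the formula evaluates to True.
A satisfying assignment exists.

Satisfiable.


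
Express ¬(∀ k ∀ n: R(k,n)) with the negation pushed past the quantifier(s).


Negation flips each quantifier (∀↔∃) and negates the inner predicate.
¬(∀ k ∀ n: φ) = ∃ k ∃ n: ¬φ.

∃ k ∃ n: ¬(R(k,n))


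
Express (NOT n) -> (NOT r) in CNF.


Step 1: Rewrite (¬n) → (¬r) as ¬(¬n) ∨ (¬r).
Step 2: Eliminate any double negations (¬¬X = X).

n OR (NOT r)


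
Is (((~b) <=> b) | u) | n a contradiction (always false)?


Truth table over {b, n, u}:
b | n | u | φ
-------------
False | False | False | False
True | False | False | False
False | True | False | True
True | True | False | True
False | False | True | True
True | False | True | True
False | True | True | True
True | True | True | True
Satisfying assignment at row 3: b=False, n=True, u=False gives True.

No, it is not a contradiction.


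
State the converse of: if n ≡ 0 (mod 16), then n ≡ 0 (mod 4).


The converse of (P → Q) is (Q → P). It is not in general equivalent to the original.
Here P = 'n ≡ 0 (mod 16)' and Q = 'n ≡ 0 (mod 4)'.

If n ≡ 0 (mod 4), then n ≡ 0 (mod 16).


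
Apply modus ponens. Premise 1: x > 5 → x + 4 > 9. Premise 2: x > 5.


Modus ponens: from (P → Q) and P, infer Q.
P = 'x > 5' is asserted, and P → Q holds, so Q follows.

x + 4 > 9.


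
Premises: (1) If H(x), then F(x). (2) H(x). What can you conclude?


Modus ponens: from (P → Q) and P, infer Q.
P = 'H(x)' is asserted, and P → Q holds, so Q follows.

F(x).


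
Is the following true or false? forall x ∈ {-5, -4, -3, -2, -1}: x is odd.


Evaluate the predicate on each element: -5:True, -4:False, -3:True, -2:False, -1:True.
Counterexample x = -4 fails the predicate.

False


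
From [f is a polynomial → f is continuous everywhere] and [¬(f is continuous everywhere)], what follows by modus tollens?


Modus tollens: from (P → Q) and ¬Q, infer ¬P.
Q = 'f is continuous everywhere' is denied; since P → Q, P must also fail.

Not (f is a polynomial).


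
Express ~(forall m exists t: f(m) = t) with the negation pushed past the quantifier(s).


Negation flips each quantifier (∀↔∃) and negates the inner predicate.
¬(forall m exists t: φ) = exists m forall t: ¬φ.

exists m forall t: ~(f(m) = t)


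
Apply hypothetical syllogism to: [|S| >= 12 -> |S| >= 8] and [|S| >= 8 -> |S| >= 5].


Hypothetical syllogism: from (P → Q) and (Q → R), infer (P → R).
Chain the two implications through the shared middle term '|S| >= 8'.

|S| >= 12 -> |S| >= 5


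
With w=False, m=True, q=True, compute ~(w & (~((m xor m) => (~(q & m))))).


Substitute w=False, m=True, q=True:
m xor m = True xor True = False
q & m = True & True = True
~(q & m) = False
(m xor m) => (~(q & m)) = False => False = True
~((m xor m) => (~(q & m))) = False
w & (~((m xor m) => (~(q & m)))) = False & False = False
~(w & (~((m xor m) => (~(q & m))))) = True

True


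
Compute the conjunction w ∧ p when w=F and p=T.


Conjunction is true only when both operands are true.
Substitute: w=F, p=T.
F ∧ T evaluates to F.

F


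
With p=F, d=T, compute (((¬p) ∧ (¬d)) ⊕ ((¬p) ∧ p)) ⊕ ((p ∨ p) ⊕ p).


Substitute p=F, d=T:
¬p = T
¬d = F
(¬p) ∧ (¬d) = T ∧ F = F
¬p = T
(¬p) ∧ p = T ∧ F = F
((¬p) ∧ (¬d)) ⊕ ((¬p) ∧ p) = F ⊕ F = F
p ∨ p = F ∨ F = F
(p ∨ p) ⊕ p = F ⊕ F = F
(((¬p) ∧ (¬d)) ⊕ ((¬p) ∧ p)) ⊕ ((p ∨ p) ⊕ p) = F ⊕ F = F

F


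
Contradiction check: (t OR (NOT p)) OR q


Truth table over {p, q, t}:
p | q | t | φ
-------------
F | F | F | T
T | F | F | F
F | T | F | T
T | T | F | T
F | F | T | T
T | F | T | T
F | T | T | T
T | T | T | T
Satisfying assignment at row 1: p=F, q=F, t=F gives T.

No, it is not a contradiction.


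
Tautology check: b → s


Build the truth table over {b, s}:
b | s | φ
---------
F | F | T
T | F | F
F | T | T
T | T | T
Counterexample at row 2: with b=T, s=F, the formula is F.

No, it is not a tautology.


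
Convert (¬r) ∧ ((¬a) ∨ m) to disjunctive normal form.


Step 1: Distribute ∧ over ∨: (¬r) ∧ ((¬a) ∨ m) = ((¬r) ∧ (¬a)) ∨ ((¬r) ∧ m).

((¬r) ∧ (¬a)) ∨ ((¬r) ∧ m)


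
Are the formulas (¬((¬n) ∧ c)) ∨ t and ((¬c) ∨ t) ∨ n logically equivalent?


Compare truth tables:
c | n | t | φ | ψ
-----------------
F | F | F | T | T
T | F | F | F | F
F | T | F | T | T
T | T | F | T | T
F | F | T | T | T
T | F | T | T | T
F | T | T | T | T
T | T | T | T | T
The columns φ and ψ agree on every row.

Yes, they are logically equivalent.


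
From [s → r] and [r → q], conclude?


Hypothetical syllogism: from (P → Q) and (Q → R), infer (P → R).
Chain the two implications through the shared middle term 'r'.

s → q


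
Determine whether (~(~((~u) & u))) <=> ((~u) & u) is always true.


Build the truth table over {u}:
u | φ
-----
False | True
True | True
Every row evaluates to true.

Yes, it is a tautology.


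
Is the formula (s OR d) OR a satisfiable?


Search for a satisfying assignment over {a, d, s}.
Try a=T, d=F, s=F: the formula evaluates to T.
A satisfying assignment exists.

Satisfiable.


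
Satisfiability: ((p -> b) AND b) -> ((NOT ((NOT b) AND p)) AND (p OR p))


Search for a satisfying assignment over {b, p}.
Try b=F, p=F: the formula evaluates to T.
A satisfying assignment exists.

Satisfiable.


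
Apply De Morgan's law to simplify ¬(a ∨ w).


De Morgan: the negation of a disjunction is the conjunction of the negations.
Distribute ¬ across ∨, flipping it to ∧, and negate each literal.

(¬a) ∧ (¬w)


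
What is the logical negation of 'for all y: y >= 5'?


¬(for all x: φ) = there exists x: ¬φ, and ¬(there exists x: φ) = for all x: ¬φ.
Apply to the universal statement.

there exists y: NOT(y >= 5)


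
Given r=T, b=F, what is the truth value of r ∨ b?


Disjunction is false only when both operands are false.
Substitute: r=T, b=F.
T ∨ F evaluates to T.

T


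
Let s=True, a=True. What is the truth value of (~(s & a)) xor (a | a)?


Substitute s=True, a=True:
s & a = True & True = True
~(s & a) = False
a | a = True | True = True
(~(s & a)) xor (a | a) = False xor True = True

True


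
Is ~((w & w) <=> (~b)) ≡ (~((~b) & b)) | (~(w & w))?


Compare truth tables:
b | w | φ | ψ
-------------
False | False | True | True
True | False | False | True
False | True | False | True
True | True | True | True
They differ at row 2 (b=True, w=False): φ=False but ψ=True.

No, they are not logically equivalent.


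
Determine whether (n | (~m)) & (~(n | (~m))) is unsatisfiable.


Truth table over {m, n}:
m | n | φ
---------
False | False | False
True | False | False
False | True | False
True | True | False
Every row is false.

Yes, it is a contradiction.


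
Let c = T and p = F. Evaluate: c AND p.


Conjunction is true only when both operands are true.
Substitute: c=T, p=F.
T AND F evaluates to F.

F


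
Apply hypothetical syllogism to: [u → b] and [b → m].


Hypothetical syllogism: from (P → Q) and (Q → R), infer (P → R).
Chain the two implications through the shared middle term 'b'.

u → m


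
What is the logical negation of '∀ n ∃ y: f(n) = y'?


Negation flips each quantifier (∀↔∃) and negates the inner predicate.
¬(∀ n ∃ y: φ) = ∃ n ∀ y: ¬φ.

∃ n ∀ y: ¬(f(n) = y)


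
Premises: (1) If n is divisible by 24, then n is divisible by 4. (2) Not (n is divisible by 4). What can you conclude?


Modus tollens: from (P → Q) and ¬Q, infer ¬P.
Q = 'n is divisible by 4' is denied; since P → Q, P must also fail.

Not (n is divisible by 24).


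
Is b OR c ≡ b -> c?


Compare truth tables:
b | c | φ | ψ
-------------
F | F | F | T
T | F | T | F
F | T | T | T
T | T | T | T
They differ at row 1 (b=F, c=F): φ=F but ψ=T.

No, they are not logically equivalent.


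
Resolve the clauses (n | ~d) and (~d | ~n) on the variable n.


The clauses contain complementary literals n and ~n.
Resolution eliminates this pair and disjoins the remaining literals (merging duplicates).

~d


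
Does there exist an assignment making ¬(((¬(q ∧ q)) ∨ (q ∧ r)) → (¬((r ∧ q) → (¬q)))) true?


Search for a satisfying assignment over {q, r}.
Try q=F, r=F: the formula evaluates to T.
A satisfying assignment exists.

Satisfiable.


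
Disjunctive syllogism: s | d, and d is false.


Disjunctive syllogism: from (P ∨ Q) and ¬P, infer Q.
One disjunct, 'd', is ruled out; the other must hold.

s


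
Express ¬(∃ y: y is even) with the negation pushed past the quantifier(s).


¬(∀ x: φ) = ∃ x: ¬φ, and ¬(∃ x: φ) = ∀ x: ¬φ.
Apply to the existential statement.

∀ y: ¬(y is even)


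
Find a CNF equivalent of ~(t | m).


Step 1: Apply De Morgan: ¬(t ∨ m) = ¬t ∧ ¬m.

(~t) & (~m)


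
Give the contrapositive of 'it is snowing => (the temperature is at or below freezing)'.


The contrapositive of (P → Q) is (¬Q → ¬P); it is logically equivalent to the original.
Here P = 'it is snowing' and Q = '(the temperature is at or below freezing)'.

If not ((the temperature is at or below freezing)), then not (it is snowing).


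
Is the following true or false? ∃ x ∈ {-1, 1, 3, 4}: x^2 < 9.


Evaluate the predicate on each element: -1:T, 1:T, 3:F, 4:F.
Witness x = -1 satisfies the predicate.

T


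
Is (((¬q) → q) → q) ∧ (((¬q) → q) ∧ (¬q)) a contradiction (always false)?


Truth table over {q}:
q | φ
-----
F | F
T | F
Every row is false.

Yes, it is a contradiction.


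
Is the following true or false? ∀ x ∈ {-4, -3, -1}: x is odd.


Evaluate the predicate on each element: -4:F, -3:T, -1:T.
Counterexample x = -4 fails the predicate.

F


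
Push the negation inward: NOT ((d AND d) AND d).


De Morgan: the negation of a conjunction is the disjunction of the negations.
Distribute NOT across AND, flipping it to OR, and negate each literal.

((NOT d) OR (NOT d)) OR (NOT d)


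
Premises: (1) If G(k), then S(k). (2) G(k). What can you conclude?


Modus ponens: from (P → Q) and P, infer Q.
P = 'G(k)' is asserted, and P → Q holds, so Q follows.

S(k).


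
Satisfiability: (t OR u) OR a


Search for a satisfying assignment over {a, t, u}.
Try a=T, t=F, u=F: the formula evaluates to T.
A satisfying assignment exists.

Satisfiable.


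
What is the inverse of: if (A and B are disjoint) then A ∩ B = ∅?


The inverse of (P → Q) is (¬P → ¬Q). It is equivalent to the converse, not to the original.
Here P = '(A and B are disjoint)' and Q = 'A ∩ B = ∅'.

If not ((A and B are disjoint)), then not (A ∩ B = ∅).


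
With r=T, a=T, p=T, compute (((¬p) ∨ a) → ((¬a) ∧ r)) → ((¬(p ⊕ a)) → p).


Substitute r=T, a=T, p=T:
¬p = F
(¬p) ∨ a = F ∨ T = T
¬a = F
(¬a) ∧ r = F ∧ T = F
((¬p) ∨ a) → ((¬a) ∧ r) = T → F = F
p ⊕ a = T ⊕ T = F
¬(p ⊕ a) = T
(¬(p ⊕ a)) → p = T → T = T
(((¬p) ∨ a) → ((¬a) ∧ r)) → ((¬(p ⊕ a)) → p) = F → T = T

T


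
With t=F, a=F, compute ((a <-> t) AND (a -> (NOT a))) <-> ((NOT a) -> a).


Substitute t=F, a=F:
a <-> t = F <-> F = T
NOT a = T
a -> (NOT a) = F -> T = T
(a <-> t) AND (a -> (NOT a)) = T AND T = T
NOT a = T
(NOT a) -> a = T -> F = F
((a <-> t) AND (a -> (NOT a))) <-> ((NOT a) -> a) = T <-> F = F

F


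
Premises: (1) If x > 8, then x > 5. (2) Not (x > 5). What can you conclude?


Modus tollens: from (P → Q) and ¬Q, infer ¬P.
Q = 'x > 5' is denied; since P → Q, P must also fail.

Not (x > 8).


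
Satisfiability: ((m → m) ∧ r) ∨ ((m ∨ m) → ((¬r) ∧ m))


Search for a satisfying assignment over {m, r}.
Try m=F, r=F: the formula evaluates to T.
A satisfying assignment exists.

Satisfiable.


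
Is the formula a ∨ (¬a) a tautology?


Build the truth table over {a}:
a | φ
-----
F | T
T | T
Every row evaluates to true.

Yes, it is a tautology.


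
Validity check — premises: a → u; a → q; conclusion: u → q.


This is (no valid rule). There exist truth assignments where the premises are all true but the conclusion is false.

Invalid.


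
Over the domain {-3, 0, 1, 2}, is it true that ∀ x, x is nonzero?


Evaluate the predicate on each element: -3:T, 0:F, 1:T, 2:T.
Counterexample x = 0 fails the predicate.

F


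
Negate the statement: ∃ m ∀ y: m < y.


Negation flips each quantifier (∀↔∃) and negates the inner predicate.
¬(∃ m ∀ y: φ) = ∀ m ∃ y: ¬φ.

∀ m ∃ y: ¬(m < y)


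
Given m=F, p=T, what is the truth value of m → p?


Implication is false only when antecedent is true and consequent is false.
Substitute: m=F, p=T.
F → T evaluates to T.

T


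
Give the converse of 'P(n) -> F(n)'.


The converse of (P → Q) is (Q → P). It is not in general equivalent to the original.
Here P = 'P(n)' and Q = 'F(n)'.

If F(n), then P(n).


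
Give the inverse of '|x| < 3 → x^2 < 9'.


The inverse of (P → Q) is (¬P → ¬Q). It is equivalent to the converse, not to the original.
Here P = '|x| < 3' and Q = 'x^2 < 9'.

If not (|x| < 3), then not (x^2 < 9).


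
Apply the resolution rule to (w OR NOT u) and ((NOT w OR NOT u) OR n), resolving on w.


The clauses contain complementary literals w and NOTw.
Resolution eliminates this pair and disjoins the remaining literals (merging duplicates).

(NOT u OR n)


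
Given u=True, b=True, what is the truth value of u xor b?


Exclusive or is true when exactly one operand is true.
Substitute: u=True, b=True.
True xor True evaluates to False.

False


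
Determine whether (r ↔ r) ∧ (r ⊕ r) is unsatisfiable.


Truth table over {r}:
r | φ
-----
F | F
T | F
Every row is false.

Yes, it is a contradiction.


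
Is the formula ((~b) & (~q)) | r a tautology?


Build the truth table over {b, q, r}:
b | q | r | φ
-------------
False | False | False | True
True | False | False | False
False | True | False | False
True | True | False | False
False | False | True | True
True | False | True | True
False | True | True | True
True | True | True | True
Counterexample at row 2: with b=True, q=False, r=False, the formula is False.

No, it is not a tautology.


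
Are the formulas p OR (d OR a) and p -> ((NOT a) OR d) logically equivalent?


Compare truth tables:
a | d | p | φ | ψ
-----------------
F | F | F | F | T
T | F | F | T | T
F | T | F | T | T
T | T | F | T | T
F | F | T | T | T
T | F | T | T | F
F | T | T | T | T
T | T | T | T | T
They differ at row 1 (a=F, d=F, p=F): φ=F but ψ=T.

No, they are not logically equivalent.


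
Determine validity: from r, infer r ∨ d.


This matches the form of disjunction introduction: the conclusion follows in every model of the premises.

Valid.


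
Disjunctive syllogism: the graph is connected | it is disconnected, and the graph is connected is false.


Disjunctive syllogism: from (P ∨ Q) and ¬P, infer Q.
One disjunct, 'the graph is connected', is ruled out; the other must hold.

it is disconnected


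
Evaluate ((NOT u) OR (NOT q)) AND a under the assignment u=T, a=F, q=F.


Substitute u=T, a=F, q=F:
NOT u = F
NOT q = T
(NOT u) OR (NOT q) = F OR T = T
((NOT u) OR (NOT q)) AND a = T AND F = F

F


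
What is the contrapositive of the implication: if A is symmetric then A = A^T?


The contrapositive of (P → Q) is (¬Q → ¬P); it is logically equivalent to the original.
Here P = 'A is symmetric' and Q = 'A = A^T'.

If not (A = A^T), then not (A is symmetric).


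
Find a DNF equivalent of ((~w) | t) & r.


Step 1: Distribute ∧ over ∨: ((¬w) ∨ t) ∧ r = ((¬w) ∧ r) ∨ (t ∧ r).

((~w) & r) | (t & r)


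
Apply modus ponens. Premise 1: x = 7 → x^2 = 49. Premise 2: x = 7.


Modus ponens: from (P → Q) and P, infer Q.
P = 'x = 7' is asserted, and P → Q holds, so Q follows.

x^2 = 49.


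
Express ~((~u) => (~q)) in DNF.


Step 1: Rewrite implication then negate: ¬(¬(¬u) ∨ (¬q)) = (¬u) ∧ ¬(¬q).
Step 2: Eliminate any double negations (¬¬X = X).

(~u) & q


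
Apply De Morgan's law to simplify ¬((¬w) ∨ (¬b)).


De Morgan: the negation of a disjunction is the conjunction of the negations.
Distribute ¬ across ∨, flipping it to ∧, and negate each literal.

w ∧ b


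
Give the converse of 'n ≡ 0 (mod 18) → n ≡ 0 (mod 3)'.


The converse of (P → Q) is (Q → P). It is not in general equivalent to the original.
Here P = 'n ≡ 0 (mod 18)' and Q = 'n ≡ 0 (mod 3)'.

If n ≡ 0 (mod 3), then n ≡ 0 (mod 18).


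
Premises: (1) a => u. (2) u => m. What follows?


Hypothetical syllogism: from (P → Q) and (Q → R), infer (P → R).
Chain the two implications through the shared middle term 'u'.

a => m


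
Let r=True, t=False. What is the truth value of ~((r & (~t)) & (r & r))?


Substitute r=True, t=False:
~t = True
r & (~t) = True & True = True
r & r = True & True = True
(r & (~t)) & (r & r) = True & True = True
~((r & (~t)) & (r & r)) = False

False


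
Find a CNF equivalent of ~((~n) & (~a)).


Step 1: Apply De Morgan: ¬((¬n) ∧ (¬a)) = ¬(¬n) ∨ ¬(¬a).
Step 2: Eliminate any double negations (¬¬X = X).

n | a


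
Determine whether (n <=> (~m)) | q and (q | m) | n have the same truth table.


Compare truth tables:
m | n | q | φ | ψ
-----------------
False | False | False | False | False
True | False | False | True | True
False | True | False | True | True
True | True | False | False | True
False | False | True | True | True
True | False | True | True | True
False | True | True | True | True
True | True | True | True | True
They differ at row 4 (m=True, n=True, q=False): φ=False but ψ=True.

No, they are not logically equivalent.


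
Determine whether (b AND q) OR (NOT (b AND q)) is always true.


Build the truth table over {b, q}:
b | q | φ
---------
F | F | T
T | F | T
F | T | T
T | T | T
Every row evaluates to true.

Yes, it is a tautology.


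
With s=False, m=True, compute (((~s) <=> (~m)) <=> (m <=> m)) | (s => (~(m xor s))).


Substitute s=False, m=True:
~s = True
~m = False
(~s) <=> (~m) = True <=> False = False
m <=> m = True <=> True = True
((~s) <=> (~m)) <=> (m <=> m) = False <=> True = False
m xor s = True xor False = True
~(m xor s) = False
s => (~(m xor s)) = False => False = True
(((~s) <=> (~m)) <=> (m <=> m)) | (s => (~(m xor s))) = False | True = True

True


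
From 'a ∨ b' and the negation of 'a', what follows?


Disjunctive syllogism: from (P ∨ Q) and ¬P, infer Q.
One disjunct, 'a', is ruled out; the other must hold.

b


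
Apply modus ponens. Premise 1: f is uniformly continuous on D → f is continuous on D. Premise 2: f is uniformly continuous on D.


Modus ponens: from (P → Q) and P, infer Q.
P = 'f is uniformly continuous on D' is asserted, and P → Q holds, so Q follows.

f is continuous on D.


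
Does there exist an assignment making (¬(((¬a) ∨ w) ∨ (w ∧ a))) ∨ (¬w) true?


Search for a satisfying assignment over {a, w}.
Try a=F, w=F: the formula evaluates to T.
A satisfying assignment exists.

Satisfiable.


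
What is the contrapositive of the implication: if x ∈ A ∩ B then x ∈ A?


The contrapositive of (P → Q) is (¬Q → ¬P); it is logically equivalent to the original.
Here P = 'x ∈ A ∩ B' and Q = 'x ∈ A'.

If not (x ∈ A), then not (x ∈ A ∩ B).


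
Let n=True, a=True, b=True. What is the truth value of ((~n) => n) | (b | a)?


Substitute n=True, a=True, b=True:
~n = False
(~n) => n = False => True = True
b | a = True | True = True
((~n) => n) | (b | a) = True | True = True

True


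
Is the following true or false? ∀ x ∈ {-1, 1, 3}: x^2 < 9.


Evaluate the predicate on each element: -1:T, 1:T, 3:F.
Counterexample x = 3 fails the predicate.

F


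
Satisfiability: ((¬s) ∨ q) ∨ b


Search for a satisfying assignment over {b, q, s}.
Try b=F, q=F, s=F: the formula evaluates to T.
A satisfying assignment exists.

Satisfiable.


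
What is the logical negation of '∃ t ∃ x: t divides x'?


Negation flips each quantifier (∀↔∃) and negates the inner predicate.
¬(∃ t ∃ x: φ) = ∀ t ∀ x: ¬φ.

∀ t ∀ x: ¬(t divides x)


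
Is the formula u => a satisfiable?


Search for a satisfying assignment over {a, u}.
Try a=False, u=False: the formula evaluates to True.
A satisfying assignment exists.

Satisfiable.


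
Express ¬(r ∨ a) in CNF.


Step 1: Apply De Morgan: ¬(r ∨ a) = ¬r ∧ ¬a.

(¬r) ∧ (¬a)


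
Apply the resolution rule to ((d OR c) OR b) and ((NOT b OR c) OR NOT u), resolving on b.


The clauses contain complementary literals b and NOTb.
Resolution eliminates this pair and disjoins the remaining literals (merging duplicates).

((c OR d) OR NOT u)


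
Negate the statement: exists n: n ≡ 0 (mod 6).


¬(forall x: φ) = exists x: ¬φ, and ¬(exists x: φ) = forall x: ¬φ.
Apply to the existential statement.

forall n: ~(n ≡ 0 (mod 6))


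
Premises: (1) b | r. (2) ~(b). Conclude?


Disjunctive syllogism: from (P ∨ Q) and ¬P, infer Q.
One disjunct, 'b', is ruled out; the other must hold.

r


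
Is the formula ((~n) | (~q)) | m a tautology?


Build the truth table over {m, n, q}:
m | n | q | φ
-------------
False | False | False | True
True | False | False | True
False | True | False | True
True | True | False | True
False | False | True | True
True | False | True | True
False | True | True | False
True | True | True | True
Counterexample at row 7: with m=False, n=True, q=True, the formula is False.

No, it is not a tautology.


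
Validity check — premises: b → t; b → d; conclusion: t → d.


This is (no valid rule). There exist truth assignments where the premises are all true but the conclusion is false.

Invalid.


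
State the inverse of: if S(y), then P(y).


The inverse of (P → Q) is (¬P → ¬Q). It is equivalent to the converse, not to the original.
Here P = 'S(y)' and Q = 'P(y)'.

If not (S(y)), then not (P(y)).


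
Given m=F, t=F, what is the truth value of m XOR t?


Exclusive or is true when exactly one operand is true.
Substitute: m=F, t=F.
F XOR F evaluates to F.

F


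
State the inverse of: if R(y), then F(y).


The inverse of (P → Q) is (¬P → ¬Q). It is equivalent to the converse, not to the original.
Here P = 'R(y)' and Q = 'F(y)'.

If not (R(y)), then not (F(y)).


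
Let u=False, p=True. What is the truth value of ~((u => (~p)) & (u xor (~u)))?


Substitute u=False, p=True:
~p = False
u => (~p) = False => False = True
~u = True
u xor (~u) = False xor True = True
(u => (~p)) & (u xor (~u)) = True & True = True
~((u => (~p)) & (u xor (~u))) = False

False


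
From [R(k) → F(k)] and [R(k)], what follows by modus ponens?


Modus ponens: from (P → Q) and P, infer Q.
P = 'R(k)' is asserted, and P → Q holds, so Q follows.

F(k).


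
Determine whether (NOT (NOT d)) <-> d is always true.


Build the truth table over {d}:
d | φ
-----
F | T
T | T
Every row evaluates to true.

Yes, it is a tautology.


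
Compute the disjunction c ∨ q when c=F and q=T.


Disjunction is false only when both operands are false.
Substitute: c=F, q=T.
F ∨ T evaluates to T.

T


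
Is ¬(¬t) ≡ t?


Compare truth tables:
t | φ | ψ
---------
F | F | F
T | T | T
The columns φ and ψ agree on every row.

Yes, they are logically equivalent.


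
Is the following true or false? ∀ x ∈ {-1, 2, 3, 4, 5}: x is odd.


Evaluate the predicate on each element: -1:T, 2:F, 3:T, 4:F, 5:T.
Counterexample x = 2 fails the predicate.

F


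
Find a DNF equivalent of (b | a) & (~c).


Step 1: Distribute ∧ over ∨: (b ∨ a) ∧ (¬c) = (b ∧ (¬c)) ∨ (a ∧ (¬c)).

(b & (~c)) | (a & (~c))


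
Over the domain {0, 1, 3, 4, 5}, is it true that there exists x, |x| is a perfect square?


Evaluate the predicate on each element: 0:T, 1:T, 3:F, 4:T, 5:F.
Witness x = 0 satisfies the predicate.

T


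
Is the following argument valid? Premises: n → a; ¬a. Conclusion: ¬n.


This matches the form of modus tollens: the conclusion follows in every model of the premises.

Valid.


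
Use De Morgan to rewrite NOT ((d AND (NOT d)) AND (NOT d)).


De Morgan: the negation of a conjunction is the disjunction of the negations.
Distribute NOT across AND, flipping it to OR, and negate each literal.

((NOT d) OR d) OR d


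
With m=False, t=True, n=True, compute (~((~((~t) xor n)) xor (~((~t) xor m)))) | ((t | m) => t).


Substitute m=False, t=True, n=True:
… (earlier sub-steps elided)
(~t) xor n = False xor True = True
~((~t) xor n) = False
~t = False
(~t) xor m = False xor False = False
~((~t) xor m) = True
(~((~t) xor n)) xor (~((~t) xor m)) = False xor True = True
~((~((~t) xor n)) xor (~((~t) xor m))) = False
t | m = True | False = True
(t | m) => t = True => True = True
(~((~((~t) xor n)) xor (~((~t) xor m)))) | ((t | m) => t) = False | True = True

True


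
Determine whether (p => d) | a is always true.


Build the truth table over {a, d, p}:
a | d | p | φ
-------------
False | False | False | True
True | False | False | True
False | True | False | True
True | True | False | True
False | False | True | False
True | False | True | True
False | True | True | True
True | True | True | True
Counterexample at row 5: with a=False, d=False, p=True, the formula is False.

No, it is not a tautology.


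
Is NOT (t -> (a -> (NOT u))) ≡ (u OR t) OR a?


Compare truth tables:
a | t | u | φ | ψ
-----------------
F | F | F | F | F
T | F | F | F | T
F | T | F | F | T
T | T | F | F | T
F | F | T | F | T
T | F | T | F | T
F | T | T | F | T
T | T | T | T | T
They differ at row 2 (a=T, t=F, u=F): φ=F but ψ=T.

No, they are not logically equivalent.


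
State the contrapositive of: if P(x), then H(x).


The contrapositive of (P → Q) is (¬Q → ¬P); it is logically equivalent to the original.
Here P = 'P(x)' and Q = 'H(x)'.

If not (H(x)), then not (P(x)).


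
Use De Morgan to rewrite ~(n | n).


De Morgan: the negation of a disjunction is the conjunction of the negations.
Distribute ~ across |, flipping it to &, and negate each literal.

(~n) & (~n)


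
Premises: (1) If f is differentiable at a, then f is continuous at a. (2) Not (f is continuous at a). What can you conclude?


Modus tollens: from (P → Q) and ¬Q, infer ¬P.
Q = 'f is continuous at a' is denied; since P → Q, P must also fail.

Not (f is differentiable at a).


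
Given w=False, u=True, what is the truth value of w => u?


Implication is false only when antecedent is true and consequent is false.
Substitute: w=False, u=True.
False => True evaluates to True.

True


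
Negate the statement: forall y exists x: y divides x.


Negation flips each quantifier (∀↔∃) and negates the inner predicate.
¬(forall y exists x: φ) = exists y forall x: ¬φ.

exists y forall x: ~(y divides x)


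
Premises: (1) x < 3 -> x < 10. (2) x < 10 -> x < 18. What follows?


Hypothetical syllogism: from (P → Q) and (Q → R), infer (P → R).
Chain the two implications through the shared middle term 'x < 10'.

x < 3 -> x < 18


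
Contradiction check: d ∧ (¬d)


Truth table over {d}:
d | φ
-----
F | F
T | F
Every row is false.

Yes, it is a contradiction.


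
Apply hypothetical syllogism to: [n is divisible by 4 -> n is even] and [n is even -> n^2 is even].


Hypothetical syllogism: from (P → Q) and (Q → R), infer (P → R).
Chain the two implications through the shared middle term 'n is even'.

n is divisible by 4 -> n^2 is even


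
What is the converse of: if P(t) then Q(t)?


The converse of (P → Q) is (Q → P). It is not in general equivalent to the original.
Here P = 'P(t)' and Q = 'Q(t)'.

If Q(t), then P(t).


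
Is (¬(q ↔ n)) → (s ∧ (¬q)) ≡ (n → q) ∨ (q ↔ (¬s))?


Compare truth tables:
n | q | s | φ | ψ
-----------------
F | F | F | T | T
T | F | F | F | F
F | T | F | F | T
T | T | F | T | T
F | F | T | T | T
T | F | T | T | T
F | T | T | F | T
T | T | T | T | T
They differ at row 3 (n=F, q=T, s=F): φ=F but ψ=T.

No, they are not logically equivalent.


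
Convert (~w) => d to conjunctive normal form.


Step 1: Rewrite (¬w) → d as ¬(¬w) ∨ d.
Step 2: Eliminate any double negations (¬¬X = X).

w | d


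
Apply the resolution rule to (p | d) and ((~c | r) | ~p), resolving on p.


The clauses contain complementary literals p and ~p.
Resolution eliminates this pair and disjoins the remaining literals (merging duplicates).

((d | ~c) | r)


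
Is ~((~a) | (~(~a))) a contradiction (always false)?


Truth table over {a}:
a | φ
-----
False | False
True | False
Every row is false.

Yes, it is a contradiction.


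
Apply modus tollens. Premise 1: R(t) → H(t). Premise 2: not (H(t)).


Modus tollens: from (P → Q) and ¬Q, infer ¬P.
Q = 'H(t)' is denied; since P → Q, P must also fail.

Not (R(t)).


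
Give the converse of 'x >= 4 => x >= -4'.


The converse of (P → Q) is (Q → P). It is not in general equivalent to the original.
Here P = 'x >= 4' and Q = 'x >= -4'.

If x >= -4, then x >= 4.


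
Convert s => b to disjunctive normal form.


Step 1: Rewrite s → b as ¬s ∨ b.

(~s) | b


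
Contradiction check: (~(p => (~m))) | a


Truth table over {a, m, p}:
a | m | p | φ
-------------
False | False | False | False
True | False | False | True
False | True | False | False
True | True | False | True
False | False | True | False
True | False | True | True
False | True | True | True
True | True | True | True
Satisfying assignment at row 2: a=True, m=False, p=False gives True.

No, it is not a contradiction.


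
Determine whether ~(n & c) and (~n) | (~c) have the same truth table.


Compare truth tables:
c | n | φ | ψ
-------------
False | False | True | True
True | False | True | True
False | True | True | True
True | True | False | False
The columns φ and ψ agree on every row.

Yes, they are logically equivalent.


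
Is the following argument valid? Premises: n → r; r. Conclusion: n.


This is affirming the consequent (fallacy). There exist truth assignments where the premises are all true but the conclusion is false.

Invalid.


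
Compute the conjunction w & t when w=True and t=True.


Conjunction is true only when both operands are true.
Substitute: w=True, t=True.
True & True evaluates to True.

True


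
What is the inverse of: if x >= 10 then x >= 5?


The inverse of (P → Q) is (¬P → ¬Q). It is equivalent to the converse, not to the original.
Here P = 'x >= 10' and Q = 'x >= 5'.

If not (x >= 10), then not (x >= 5).


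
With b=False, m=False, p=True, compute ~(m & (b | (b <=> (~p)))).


Substitute b=False, m=False, p=True:
~p = False
b <=> (~p) = False <=> False = True
b | (b <=> (~p)) = False | True = True
m & (b | (b <=> (~p))) = False & True = False
~(m & (b | (b <=> (~p)))) = True

True


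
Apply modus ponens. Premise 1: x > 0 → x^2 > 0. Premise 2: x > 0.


Modus ponens: from (P → Q) and P, infer Q.
P = 'x > 0' is asserted, and P → Q holds, so Q follows.

x^2 > 0.


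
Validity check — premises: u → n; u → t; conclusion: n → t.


This is (no valid rule). There exist truth assignments where the premises are all true but the conclusion is false.

Invalid.


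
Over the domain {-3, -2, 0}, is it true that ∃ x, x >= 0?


Evaluate the predicate on each element: -3:F, -2:F, 0:T.
Witness x = 0 satisfies the predicate.

T


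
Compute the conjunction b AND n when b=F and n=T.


Conjunction is true only when both operands are true.
Substitute: b=F, n=T.
F AND T evaluates to F.

F


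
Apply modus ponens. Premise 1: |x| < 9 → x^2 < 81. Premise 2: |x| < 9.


Modus ponens: from (P → Q) and P, infer Q.
P = '|x| < 9' is asserted, and P → Q holds, so Q follows.

x^2 < 81.


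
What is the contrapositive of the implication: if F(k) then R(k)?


The contrapositive of (P → Q) is (¬Q → ¬P); it is logically equivalent to the original.
Here P = 'F(k)' and Q = 'R(k)'.

If not (R(k)), then not (F(k)).


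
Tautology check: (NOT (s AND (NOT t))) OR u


Build the truth table over {s, t, u}:
s | t | u | φ
-------------
F | F | F | T
T | F | F | F
F | T | F | T
T | T | F | T
F | F | T | T
T | F | T | T
F | T | T | T
T | T | T | T
Counterexample at row 2: with s=T, t=F, u=F, the formula is F.

No, it is not a tautology.


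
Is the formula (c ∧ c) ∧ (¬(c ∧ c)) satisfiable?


Check all 2 assignments over {c}:
c | φ
-----
F | F
T | F
No assignment makes the formula true.

Unsatisfiable.


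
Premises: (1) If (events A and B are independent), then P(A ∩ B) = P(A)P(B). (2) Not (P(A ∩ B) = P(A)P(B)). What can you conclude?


Modus tollens: from (P → Q) and ¬Q, infer ¬P.
Q = 'P(A ∩ B) = P(A)P(B)' is denied; since P → Q, P must also fail.

Not ((events A and B are independent)).


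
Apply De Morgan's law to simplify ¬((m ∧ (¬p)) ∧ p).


De Morgan: the negation of a conjunction is the disjunction of the negations.
Distribute ¬ across ∧, flipping it to ∨, and negate each literal.

((¬m) ∨ p) ∨ (¬p)


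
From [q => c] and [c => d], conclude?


Hypothetical syllogism: from (P → Q) and (Q → R), infer (P → R).
Chain the two implications through the shared middle term 'c'.

q => d


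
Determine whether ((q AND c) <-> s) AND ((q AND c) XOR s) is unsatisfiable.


Truth table over {c, q, s}:
c | q | s | φ
-------------
F | F | F | F
T | F | F | F
F | T | F | F
T | T | F | F
F | F | T | F
T | F | T | F
F | T | T | F
T | T | T | F
Every row is false.

Yes, it is a contradiction.


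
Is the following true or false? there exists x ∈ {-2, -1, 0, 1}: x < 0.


Evaluate the predicate on each element: -2:T, -1:T, 0:F, 1:F.
Witness x = -2 satisfies the predicate.

T


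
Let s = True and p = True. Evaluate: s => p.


Implication is false only when antecedent is true and consequent is false.
Substitute: s=True, p=True.
True => True evaluates to True.

True


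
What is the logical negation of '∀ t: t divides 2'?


¬(∀ x: φ) = ∃ x: ¬φ, and ¬(∃ x: φ) = ∀ x: ¬φ.
Apply to the universal statement.

∃ t: ¬(t divides 2)
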